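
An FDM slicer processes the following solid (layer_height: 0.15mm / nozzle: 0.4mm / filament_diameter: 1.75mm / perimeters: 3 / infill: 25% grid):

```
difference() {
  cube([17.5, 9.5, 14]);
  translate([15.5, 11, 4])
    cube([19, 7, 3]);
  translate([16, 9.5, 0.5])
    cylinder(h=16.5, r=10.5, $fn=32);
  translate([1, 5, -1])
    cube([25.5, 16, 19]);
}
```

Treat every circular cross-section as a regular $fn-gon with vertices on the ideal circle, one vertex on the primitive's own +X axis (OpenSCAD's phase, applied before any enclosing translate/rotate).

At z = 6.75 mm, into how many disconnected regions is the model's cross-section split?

At z = 6.75 mm: the 17.5×9.5 cube contributes its full rectangle; the 19×7 cube at (15.5, 11) contributes its full rectangle; the r=10.5 cylinder at (16, 9.5) contributes a regular 32-gon of circumradius 10.5; the cube at (1, 5) (footprint 25.5×16) is included at this height; Taking the first minus the rest: starting from the 17.5×9.5 cube, the 19×7 cube at (15.5, 11) misses the remaining region (no effect); the r=10.5 cylinder at (16, 9.5) partially overlaps it — only the 97.42 mm² overlap (of its 344.14 mm²) is removed, clipping the outline; the 25.5×16 cube at (1, 5) partially overlaps it — only the 21.89 mm² overlap (of its 408.00 mm²) is removed, clipping the outline — 1 connected region. The result has 1 disconnected region.

1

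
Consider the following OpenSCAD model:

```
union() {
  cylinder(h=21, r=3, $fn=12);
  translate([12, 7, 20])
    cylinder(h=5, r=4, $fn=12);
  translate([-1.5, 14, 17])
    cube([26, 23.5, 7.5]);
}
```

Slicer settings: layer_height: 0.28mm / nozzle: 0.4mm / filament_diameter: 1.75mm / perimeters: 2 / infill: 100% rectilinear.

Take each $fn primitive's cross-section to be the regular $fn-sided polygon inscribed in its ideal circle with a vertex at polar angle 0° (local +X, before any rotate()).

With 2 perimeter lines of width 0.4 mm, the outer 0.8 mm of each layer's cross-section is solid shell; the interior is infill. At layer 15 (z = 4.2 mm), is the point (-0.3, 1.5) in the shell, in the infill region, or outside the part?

At z = 4.2 mm: the r=3 cylinder contributes a regular 12-gon of circumradius 3; the cylinder at (12, 7) is not intersected at this z (z outside [20, 25]); the cube at (-1.5, 14) does not reach this height (z outside [17, 24.5]); Merging all regions: only the r=3 cylinder is present, so the union is just that shape — 1 connected region. Overall, the cross-section is a single solid region. The nearest boundary edge runs (0.00, 3.00)→(-1.50, 2.60); distance from the point to it = 1.37 mm. The point is inside the cross-section and 1.37 mm from the nearest boundary — more than the 0.8 mm shell width (2 × 0.4), so it's in the infill interior.

infill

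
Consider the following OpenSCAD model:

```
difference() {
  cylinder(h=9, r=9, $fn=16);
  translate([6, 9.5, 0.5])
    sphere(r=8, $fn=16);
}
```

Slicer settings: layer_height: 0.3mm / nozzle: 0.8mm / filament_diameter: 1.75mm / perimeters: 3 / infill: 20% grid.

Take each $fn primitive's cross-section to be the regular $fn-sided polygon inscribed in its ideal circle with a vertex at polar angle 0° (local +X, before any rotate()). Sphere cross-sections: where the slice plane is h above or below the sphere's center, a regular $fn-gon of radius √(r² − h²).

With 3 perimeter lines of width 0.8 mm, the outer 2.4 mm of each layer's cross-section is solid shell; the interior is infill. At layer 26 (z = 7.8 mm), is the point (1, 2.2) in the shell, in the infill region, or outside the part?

infill

At z = 7.8 mm: the r=9 cylinder gives a regular 16-gon of circumradius 9 (constant along its height); the r=8 sphere at (6, 9.5) contributes a regular 16-gon of circumradius √(8²−7.3²) = 3.273; Taking the first minus the rest: starting from the r=9 cylinder, the r=8 sphere at (6, 9.5) partially overlaps it — only the 2.38 mm² overlap (of its 32.79 mm²) is removed, clipping the outline — 1 connected region. Overall, the cross-section is a single solid region. The nearest boundary edge runs (3.69, 7.19)→(4.75, 6.48); distance from the point to it = 5.64 mm. The point is inside the cross-section and 5.64 mm from the nearest boundary — more than the 2.4 mm shell width (3 × 0.8), so it's in the infill interior.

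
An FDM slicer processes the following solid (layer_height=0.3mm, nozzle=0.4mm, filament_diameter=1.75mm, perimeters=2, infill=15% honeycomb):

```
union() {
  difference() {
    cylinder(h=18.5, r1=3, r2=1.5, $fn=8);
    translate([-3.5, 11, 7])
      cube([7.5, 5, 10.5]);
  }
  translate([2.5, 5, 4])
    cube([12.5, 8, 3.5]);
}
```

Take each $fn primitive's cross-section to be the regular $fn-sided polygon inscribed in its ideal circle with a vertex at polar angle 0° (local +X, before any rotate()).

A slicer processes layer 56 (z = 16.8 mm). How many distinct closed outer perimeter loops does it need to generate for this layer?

1

At z = 16.8 mm: the cone (r1=3→r2=1.5) has section circumradius 1.638 here — a regular 8-gon; the 7.5×5 cube at (-3.5, 11) contributes its full rectangle; Subtracting the remaining from the first: starting from the cone, the 7.5×5 cube at (-3.5, 11) misses the remaining region (no effect) — 1 connected region; the cube at (2.5, 5) is absent (z outside [4, 7.5]); Combining (union): only the result so far is present, so the union is just that shape — 1 connected region. The result has 1 disconnected region.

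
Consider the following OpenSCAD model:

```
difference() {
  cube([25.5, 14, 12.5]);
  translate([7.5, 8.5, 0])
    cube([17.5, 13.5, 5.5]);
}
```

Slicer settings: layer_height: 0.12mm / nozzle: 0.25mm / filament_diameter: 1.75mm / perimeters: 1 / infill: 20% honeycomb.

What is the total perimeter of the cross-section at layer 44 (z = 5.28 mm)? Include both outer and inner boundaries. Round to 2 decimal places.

90.00 mm

At z = 5.28 mm: the cube is present — its section is the full 25.5×14 rectangle (perimeter 79.00 mm); the cube at (7.5, 8.5) is present — its section is the full 17.5×13.5 rectangle (perimeter 62.00 mm); Taking the first minus the rest: starting from the 25.5×14 cube, the 17.5×13.5 cube at (7.5, 8.5) partially overlaps it — only the 96.25 mm² overlap (of its 236.25 mm²) is removed, clipping the outline — boundary = 90.00 mm. Overall, the cross-section is a single solid region. Total boundary length (outer) = 90.00 mm.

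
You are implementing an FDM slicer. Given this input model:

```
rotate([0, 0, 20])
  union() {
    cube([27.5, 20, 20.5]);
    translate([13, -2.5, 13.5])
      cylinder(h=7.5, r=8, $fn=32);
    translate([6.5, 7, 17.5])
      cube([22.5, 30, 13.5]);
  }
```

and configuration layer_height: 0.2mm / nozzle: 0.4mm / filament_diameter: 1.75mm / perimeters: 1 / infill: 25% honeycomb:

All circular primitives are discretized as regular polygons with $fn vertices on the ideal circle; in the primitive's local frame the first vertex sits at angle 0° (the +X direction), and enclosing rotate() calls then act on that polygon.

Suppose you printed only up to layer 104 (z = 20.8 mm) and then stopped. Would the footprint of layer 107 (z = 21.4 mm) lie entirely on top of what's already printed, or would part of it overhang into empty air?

entirely on top

Compare the two slices. At z = 20.8: the cube is not intersected at this z (z outside [0, 20.5]); the r=8 cylinder at (13, -2.5) gives a regular 32-gon of circumradius 8 (constant along its height) (area = (32/2)·8.000²·sin(360°/32) = 199.77 mm²); the cube at (6.5, 7) (footprint 22.5×30) is included at this height (area 675.00 mm²); Taking the union: the 2 present regions are separate (no shared area or edge), so areas and boundary lengths simply add and each stays a separate island — area = 874.77 mm²; (rotated 20° about Z; rotation is an isometry so areas/perimeters/island counts are preserved). At z = 21.4: the cube does not reach this height (z outside [0, 20.5]); the cylinder at (13, -2.5) does not reach this height (z outside [13.5, 21]); the cube at (6.5, 7) is present — its section is the full 22.5×30 rectangle (area 675.00 mm²); Combining (union): only the 22.5×30 cube at (6.5, 7) is present, so the union is just that shape — area = 675.00 mm²; (whole slice rotated 20° about Z — lengths, areas and connectivity unchanged). Checking containment: the cross-section at z = 21.4 is a subset of the cross-section at z = 20.8.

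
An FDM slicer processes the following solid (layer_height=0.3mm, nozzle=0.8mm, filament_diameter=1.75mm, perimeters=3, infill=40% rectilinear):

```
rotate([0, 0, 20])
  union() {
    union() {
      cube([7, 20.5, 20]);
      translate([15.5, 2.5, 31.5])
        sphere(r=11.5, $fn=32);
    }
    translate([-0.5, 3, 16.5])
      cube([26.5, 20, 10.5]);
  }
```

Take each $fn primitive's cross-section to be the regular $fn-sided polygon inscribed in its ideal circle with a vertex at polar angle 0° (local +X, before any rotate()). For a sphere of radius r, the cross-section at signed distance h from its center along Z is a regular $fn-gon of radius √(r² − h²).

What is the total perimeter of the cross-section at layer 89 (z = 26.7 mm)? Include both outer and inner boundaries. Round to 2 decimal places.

At z = 26.7 mm: the cube does not reach this height (z outside [0, 20]); the r=11.5 sphere at (15.5, 2.5) contributes a regular 32-gon of circumradius √(11.5²−4.8²) = 10.450 (perimeter = 2·32·10.450·sin(180°/32) = 65.56 mm); Merging all regions: only the r=11.5 sphere at (15.5, 2.5) is present, so the union is just that shape — boundary = 65.56 mm; the cube at (-0.5, 3) (footprint 26.5×20) is included at this height (perimeter 93.00 mm); Merging all regions: the regions partially overlap (shared area 160.02 mm²), so the edge portions inside another operand are dropped and the merged outline is re-measured after clipping — boundary = 105.98 mm; (rotated 20° about Z; rotation is an isometry so areas/perimeters/island counts are preserved). Overall, the cross-section is a single solid region. Total boundary length (outer) = 105.98 mm.

105.98 mm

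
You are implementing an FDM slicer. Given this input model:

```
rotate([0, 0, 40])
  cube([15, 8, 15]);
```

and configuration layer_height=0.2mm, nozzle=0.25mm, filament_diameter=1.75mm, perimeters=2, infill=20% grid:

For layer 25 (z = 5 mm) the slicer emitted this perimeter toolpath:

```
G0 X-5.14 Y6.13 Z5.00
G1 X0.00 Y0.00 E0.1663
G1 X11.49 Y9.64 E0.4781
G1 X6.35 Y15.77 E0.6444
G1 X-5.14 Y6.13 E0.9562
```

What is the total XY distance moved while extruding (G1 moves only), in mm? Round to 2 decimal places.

46.00 mm

Sum the Euclidean lengths of each G1 segment: total = 46.00 mm.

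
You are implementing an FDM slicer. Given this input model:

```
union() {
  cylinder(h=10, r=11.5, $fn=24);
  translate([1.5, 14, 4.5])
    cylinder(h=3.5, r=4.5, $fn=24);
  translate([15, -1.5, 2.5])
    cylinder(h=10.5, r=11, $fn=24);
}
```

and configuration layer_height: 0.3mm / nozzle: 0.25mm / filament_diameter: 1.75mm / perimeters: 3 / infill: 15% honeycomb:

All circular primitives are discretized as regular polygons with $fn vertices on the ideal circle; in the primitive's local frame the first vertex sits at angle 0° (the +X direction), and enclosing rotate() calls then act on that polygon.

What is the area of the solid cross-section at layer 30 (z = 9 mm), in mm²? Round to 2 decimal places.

At z = 9 mm: the r=11.5 cylinder gives a regular 24-gon of circumradius 11.5 (constant along its height) (area = (24/2)·11.500²·sin(360°/24) = 410.75 mm²); the cylinder at (1.5, 14) does not reach this height (z outside [4.5, 8]); the r=11 cylinder at (15, -1.5) gives a regular 24-gon of circumradius 11 (constant along its height) (area = (24/2)·11.000²·sin(360°/24) = 375.81 mm²); Taking the union: the regions partially overlap — summed areas 786.55 mm² minus the doubly-counted overlap 83.39 mm² gives 703.16 mm² — area = 703.16 mm². Overall, the cross-section is a single solid region. Net area = 703.16 mm².

703.16 mm²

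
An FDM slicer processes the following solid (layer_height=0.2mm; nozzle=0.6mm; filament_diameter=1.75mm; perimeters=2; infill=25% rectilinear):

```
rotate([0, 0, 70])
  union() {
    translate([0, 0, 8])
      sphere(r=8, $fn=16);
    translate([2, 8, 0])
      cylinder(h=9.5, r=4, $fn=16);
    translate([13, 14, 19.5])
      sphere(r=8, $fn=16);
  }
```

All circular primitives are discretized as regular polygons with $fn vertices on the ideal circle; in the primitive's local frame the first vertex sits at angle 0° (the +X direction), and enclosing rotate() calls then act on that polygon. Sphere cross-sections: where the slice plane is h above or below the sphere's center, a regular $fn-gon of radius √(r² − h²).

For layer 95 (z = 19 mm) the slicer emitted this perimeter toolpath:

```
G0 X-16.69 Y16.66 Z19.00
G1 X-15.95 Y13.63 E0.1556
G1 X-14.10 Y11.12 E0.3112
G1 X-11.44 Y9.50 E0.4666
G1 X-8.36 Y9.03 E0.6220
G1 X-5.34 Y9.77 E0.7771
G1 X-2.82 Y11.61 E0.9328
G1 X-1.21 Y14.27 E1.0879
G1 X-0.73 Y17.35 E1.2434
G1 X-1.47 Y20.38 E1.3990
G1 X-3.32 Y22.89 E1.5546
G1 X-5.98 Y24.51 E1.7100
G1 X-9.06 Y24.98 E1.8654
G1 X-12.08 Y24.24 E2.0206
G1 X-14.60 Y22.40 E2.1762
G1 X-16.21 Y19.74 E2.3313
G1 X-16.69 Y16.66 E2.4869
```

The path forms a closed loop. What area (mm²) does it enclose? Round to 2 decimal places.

Apply the shoelace formula to the sequence of (X, Y) vertices; enclosed area = 195.18 mm².

195.18 mm²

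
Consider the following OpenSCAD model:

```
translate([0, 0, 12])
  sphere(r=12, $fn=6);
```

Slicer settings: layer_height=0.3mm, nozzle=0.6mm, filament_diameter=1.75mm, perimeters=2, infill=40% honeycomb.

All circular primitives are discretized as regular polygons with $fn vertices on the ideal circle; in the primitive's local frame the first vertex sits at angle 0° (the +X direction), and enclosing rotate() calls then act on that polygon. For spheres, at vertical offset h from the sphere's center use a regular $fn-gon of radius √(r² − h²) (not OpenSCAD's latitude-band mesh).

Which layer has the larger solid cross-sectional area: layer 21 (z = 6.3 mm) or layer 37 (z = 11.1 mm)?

Layer 21 (z = 6.3): the r=12 sphere slices to a regular 6-gon of circumradius 10.560 (√(r²−h²) with h=5.7 from center) (area = (6/2)·10.560²·sin(360°/6) = 289.71 mm²). So its area = 289.71 mm². Layer 37 (z = 11.1): the r=12 sphere slices to a regular 6-gon of circumradius 11.966 (√(r²−h²) with h=0.9 from center) (area = (6/2)·11.966²·sin(360°/6) = 372.02 mm²). So its area = 372.02 mm². Layer 37 is larger (372.02 vs 289.71 mm²).

layer 37 (z = 11.1 mm)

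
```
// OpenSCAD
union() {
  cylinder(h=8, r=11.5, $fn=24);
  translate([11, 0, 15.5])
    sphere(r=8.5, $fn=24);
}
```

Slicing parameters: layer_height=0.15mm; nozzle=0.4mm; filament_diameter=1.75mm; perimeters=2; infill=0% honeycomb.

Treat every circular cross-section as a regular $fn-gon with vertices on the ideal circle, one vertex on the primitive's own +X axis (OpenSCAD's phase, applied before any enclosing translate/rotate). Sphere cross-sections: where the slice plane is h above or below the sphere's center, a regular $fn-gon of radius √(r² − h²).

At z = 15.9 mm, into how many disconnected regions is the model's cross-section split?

1

At z = 15.9 mm: the cylinder is absent (z outside [0, 8]); the r=8.5 sphere at (11, 0) contributes a regular 24-gon of circumradius √(8.5²−0.4²) = 8.491; Taking the union: only the r=8.5 sphere at (11, 0) is present, so the union is just that shape — 1 connected region. The result has 1 disconnected region.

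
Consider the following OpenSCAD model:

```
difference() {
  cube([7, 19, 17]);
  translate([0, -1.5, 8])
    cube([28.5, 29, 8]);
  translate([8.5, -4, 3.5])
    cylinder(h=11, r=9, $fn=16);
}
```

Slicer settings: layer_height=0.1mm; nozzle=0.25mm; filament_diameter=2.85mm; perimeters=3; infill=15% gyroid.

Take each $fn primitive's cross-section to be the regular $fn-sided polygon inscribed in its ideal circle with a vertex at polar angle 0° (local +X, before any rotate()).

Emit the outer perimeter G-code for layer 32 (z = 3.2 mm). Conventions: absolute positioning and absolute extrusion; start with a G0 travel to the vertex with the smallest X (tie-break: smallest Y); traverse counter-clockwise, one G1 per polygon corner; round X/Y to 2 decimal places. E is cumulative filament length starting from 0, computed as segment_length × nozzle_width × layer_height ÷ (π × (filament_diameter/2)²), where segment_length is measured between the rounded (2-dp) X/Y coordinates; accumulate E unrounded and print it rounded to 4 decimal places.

G0 X0.00 Y0.00 Z3.20
G1 X7.00 Y0.00 E0.0274
G1 X7.00 Y19.00 E0.1019
G1 X0.00 Y19.00 E0.1293
G1 X0.00 Y0.00 E0.2038

At z = 3.2 mm: the cube is present — its section is the full 7×19 rectangle; the cube at (0, -1.5) is not intersected at this z (z outside [8, 16]); the cylinder at (8.5, -4) is not intersected at this z (z outside [3.5, 14.5]); After the difference (first − rest): none of the subtracted shapes is present at this height, so the 7×19 cube is unchanged — 1 connected region. The outline is a single polygon with 4 vertices. Extrusion per mm of travel: 0.25 × 0.1 / (π × 1.425²) = 0.003919. Accumulating E over each segment gives final E = 0.2038.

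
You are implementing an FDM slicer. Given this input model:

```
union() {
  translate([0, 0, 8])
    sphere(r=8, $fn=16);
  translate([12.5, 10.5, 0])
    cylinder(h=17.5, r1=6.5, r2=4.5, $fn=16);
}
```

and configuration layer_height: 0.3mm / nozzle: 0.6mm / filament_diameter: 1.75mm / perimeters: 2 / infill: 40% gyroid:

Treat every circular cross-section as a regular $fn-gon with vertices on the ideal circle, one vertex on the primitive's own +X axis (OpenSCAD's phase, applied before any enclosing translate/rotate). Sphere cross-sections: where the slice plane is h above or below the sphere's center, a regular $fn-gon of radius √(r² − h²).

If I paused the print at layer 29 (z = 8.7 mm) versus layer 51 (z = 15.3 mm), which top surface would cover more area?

layer 29 (z = 8.7 mm)

Layer 29 (z = 8.7): the sphere: section is a regular 16-gon, circumradius = √(r²−h²) = √(8²−0.7²) = 7.969 (area = (16/2)·7.969²·sin(360°/16) = 194.43 mm²); the cone at (12.5, 10.5) (r1=6.5→r2=4.5) has section circumradius 5.506 here — a regular 16-gon (area = (16/2)·5.506²·sin(360°/16) = 92.80 mm²); Taking the union: the 2 present regions are separate (no shared area or edge), so areas and boundary lengths simply add and each stays a separate island — area = 287.24 mm². So its area = 287.24 mm². Layer 51 (z = 15.3): the sphere: section is a regular 16-gon, circumradius = √(r²−h²) = √(8²−7.3²) = 3.273 (area = (16/2)·3.273²·sin(360°/16) = 32.79 mm²); the cone at (12.5, 10.5) contributes a regular 16-gon of circumradius 4.751 (interpolated between r1=6.5 and r2=4.5 at t=0.874) (area = (16/2)·4.751²·sin(360°/16) = 69.12 mm²); Combining (union): the 2 present regions are separate (no shared area or edge), so areas and boundary lengths simply add and each stays a separate island — area = 101.90 mm². So its area = 101.90 mm². Layer 29 is larger (287.24 vs 101.90 mm²).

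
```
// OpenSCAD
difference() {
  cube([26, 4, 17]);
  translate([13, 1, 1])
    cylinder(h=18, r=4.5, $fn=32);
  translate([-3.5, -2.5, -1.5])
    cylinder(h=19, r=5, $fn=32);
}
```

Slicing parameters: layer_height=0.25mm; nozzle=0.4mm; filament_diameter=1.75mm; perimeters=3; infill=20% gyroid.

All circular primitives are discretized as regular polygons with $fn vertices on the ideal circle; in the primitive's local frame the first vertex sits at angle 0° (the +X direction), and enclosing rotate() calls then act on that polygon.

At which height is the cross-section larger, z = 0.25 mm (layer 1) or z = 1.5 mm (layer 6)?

Layer 1 (z = 0.25): the cube (footprint 26×4) is included at this height (area 104.00 mm²); the cylinder at (13, 1) is absent (z outside [1, 19]); the cylinder at (-3.5, -2.5): section is a regular 32-gon, circumradius r=5 (area = (32/2)·5.000²·sin(360°/32) = 78.04 mm²); After the difference (first − rest): starting from the 26×4 cube (104.00 mm²), the r=5 cylinder at (-3.5, -2.5) partially overlaps it — only the 0.47 mm² overlap (of its 78.04 mm²) is removed, clipping the outline — area = 103.53 mm². So its area = 103.53 mm². Layer 6 (z = 1.5): the cube (footprint 26×4) is included at this height (area 104.00 mm²); the r=4.5 cylinder at (13, 1) contributes a regular 32-gon of circumradius 4.5 (area = (32/2)·4.500²·sin(360°/32) = 63.21 mm²); the r=5 cylinder at (-3.5, -2.5) contributes a regular 32-gon of circumradius 5 (area = (32/2)·5.000²·sin(360°/32) = 78.04 mm²); After the difference (first − rest): starting from the 26×4 cube (104.00 mm²), the r=4.5 cylinder at (13, 1) partially overlaps it — only the 33.64 mm² overlap (of its 63.21 mm²) is removed, clipping the outline; the r=5 cylinder at (-3.5, -2.5) partially overlaps it — only the 0.47 mm² overlap (of its 78.04 mm²) is removed, clipping the outline — area = 69.89 mm². So its area = 69.89 mm². Layer 1 is larger (103.53 vs 69.89 mm²).

layer 1 (z = 0.25 mm)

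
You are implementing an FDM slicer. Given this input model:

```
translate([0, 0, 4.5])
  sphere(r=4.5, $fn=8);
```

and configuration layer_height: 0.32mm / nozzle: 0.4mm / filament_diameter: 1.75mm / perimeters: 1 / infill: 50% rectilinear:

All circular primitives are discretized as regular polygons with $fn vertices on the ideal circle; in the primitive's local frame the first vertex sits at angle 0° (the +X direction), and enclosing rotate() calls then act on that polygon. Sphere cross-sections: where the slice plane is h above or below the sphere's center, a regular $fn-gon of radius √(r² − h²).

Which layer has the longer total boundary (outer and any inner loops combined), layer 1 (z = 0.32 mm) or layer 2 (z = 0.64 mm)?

Layer 1 (z = 0.32): the r=4.5 sphere contributes a regular 8-gon of circumradius √(4.5²−4.18²) = 1.667 (perimeter = 2·8·1.667·sin(180°/8) = 10.20 mm). So its perimeter = 10.20 mm. Layer 2 (z = 0.64): the r=4.5 sphere slices to a regular 8-gon of circumradius 2.313 (√(r²−h²) with h=3.86 from center) (perimeter = 2·8·2.313·sin(180°/8) = 14.16 mm). So its perimeter = 14.16 mm. Layer 2 is larger (14.16 vs 10.20 mm).

layer 2 (z = 0.64 mm)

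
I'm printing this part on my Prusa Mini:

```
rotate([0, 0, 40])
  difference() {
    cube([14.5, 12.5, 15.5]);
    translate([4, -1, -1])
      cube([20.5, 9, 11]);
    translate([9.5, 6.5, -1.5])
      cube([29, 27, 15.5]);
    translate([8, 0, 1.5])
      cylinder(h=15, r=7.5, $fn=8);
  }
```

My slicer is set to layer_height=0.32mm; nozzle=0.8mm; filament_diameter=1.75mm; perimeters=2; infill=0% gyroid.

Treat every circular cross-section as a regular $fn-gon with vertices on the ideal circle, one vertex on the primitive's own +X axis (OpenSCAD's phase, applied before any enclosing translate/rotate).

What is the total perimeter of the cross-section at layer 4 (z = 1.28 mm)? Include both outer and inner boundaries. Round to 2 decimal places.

At z = 1.28 mm: the 14.5×12.5 cube contributes its full rectangle (perimeter 54.00 mm); the cube at (4, -1) is present — its section is the full 20.5×9 rectangle (perimeter 59.00 mm); the 29×27 cube at (9.5, 6.5) contributes its full rectangle (perimeter 112.00 mm); the cylinder at (8, 0) is absent (z outside [1.5, 16.5]); After the difference (first − rest): starting from the 14.5×12.5 cube, the 20.5×9 cube at (4, -1) partially overlaps it — only the 84.00 mm² overlap (of its 184.50 mm²) is removed, clipping the outline; the 29×27 cube at (9.5, 6.5) partially overlaps it — only the 22.50 mm² overlap (of its 783.00 mm²) is removed, clipping the outline — boundary = 44.00 mm; (rotated 40° about Z; rotation is an isometry so areas/perimeters/island counts are preserved). Overall, the cross-section is a single solid region. Total boundary length (outer) = 44.00 mm.

44.00 mm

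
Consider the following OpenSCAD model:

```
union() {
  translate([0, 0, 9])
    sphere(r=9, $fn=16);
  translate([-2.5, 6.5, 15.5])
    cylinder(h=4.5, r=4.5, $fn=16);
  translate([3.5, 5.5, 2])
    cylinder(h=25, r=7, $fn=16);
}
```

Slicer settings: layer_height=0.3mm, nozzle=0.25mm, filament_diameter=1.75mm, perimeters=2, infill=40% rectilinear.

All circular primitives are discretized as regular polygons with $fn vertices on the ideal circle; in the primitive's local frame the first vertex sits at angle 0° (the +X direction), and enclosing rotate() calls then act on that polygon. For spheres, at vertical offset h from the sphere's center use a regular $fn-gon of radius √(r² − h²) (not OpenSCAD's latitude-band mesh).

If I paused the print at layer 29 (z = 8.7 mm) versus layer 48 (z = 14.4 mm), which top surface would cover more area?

Layer 29 (z = 8.7): the r=9 sphere contributes a regular 16-gon of circumradius √(9²−0.3²) = 8.995 (area = (16/2)·8.995²·sin(360°/16) = 247.70 mm²); the cylinder at (-2.5, 6.5) is absent (z outside [15.5, 20]); the r=7 cylinder at (3.5, 5.5) contributes a regular 16-gon of circumradius 7 (area = (16/2)·7.000²·sin(360°/16) = 150.01 mm²); Merging all regions: the regions partially overlap — summed areas 397.72 mm² minus the doubly-counted overlap 93.77 mm² gives 303.95 mm² — area = 303.95 mm². So its area = 303.95 mm². Layer 48 (z = 14.4): the r=9 sphere slices to a regular 16-gon of circumradius 7.200 (√(r²−h²) with h=5.4 from center) (area = (16/2)·7.200²·sin(360°/16) = 158.71 mm²); the cylinder at (-2.5, 6.5) is not intersected at this z (z outside [15.5, 20]); the r=7 cylinder at (3.5, 5.5) gives a regular 16-gon of circumradius 7 (constant along its height) (area = (16/2)·7.000²·sin(360°/16) = 150.01 mm²); Taking the union: the regions partially overlap — summed areas 308.72 mm² minus the doubly-counted overlap 66.42 mm² gives 242.30 mm² — area = 242.30 mm². So its area = 242.30 mm². Layer 29 is larger (303.95 vs 242.30 mm²).

layer 29 (z = 8.7 mm)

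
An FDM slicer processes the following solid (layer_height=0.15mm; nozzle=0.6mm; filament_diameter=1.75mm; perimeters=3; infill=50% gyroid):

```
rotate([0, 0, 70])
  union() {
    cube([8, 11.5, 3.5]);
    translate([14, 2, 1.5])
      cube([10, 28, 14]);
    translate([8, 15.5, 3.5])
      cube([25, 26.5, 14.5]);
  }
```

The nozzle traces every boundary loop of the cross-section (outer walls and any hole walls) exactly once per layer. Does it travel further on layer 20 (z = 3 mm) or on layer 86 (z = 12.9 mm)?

Layer 20 (z = 3): the cube is present — its section is the full 8×11.5 rectangle (perimeter 39.00 mm); the cube at (14, 2) is present — its section is the full 10×28 rectangle (perimeter 76.00 mm); the cube at (8, 15.5) is absent (z outside [3.5, 18]); Taking the union: the 2 present regions are separate (no shared area or edge), so areas and boundary lengths simply add and each stays a separate island — boundary = 115.00 mm; (whole slice rotated 70° about Z — lengths, areas and connectivity unchanged). So its perimeter = 115.00 mm. Layer 86 (z = 12.9): the cube is absent (z outside [0, 3.5]); the cube at (14, 2) (footprint 10×28) is included at this height (perimeter 76.00 mm); the cube at (8, 15.5) (footprint 25×26.5) is included at this height (perimeter 103.00 mm); Combining (union): the regions partially overlap (shared area 145.00 mm²), so the edge portions inside another operand are dropped and the merged outline is re-measured after clipping — boundary = 130.00 mm; (whole slice rotated 70° about Z — lengths, areas and connectivity unchanged). So its perimeter = 130.00 mm. Layer 86 is larger (130.00 vs 115.00 mm).

layer 86 (z = 12.9 mm)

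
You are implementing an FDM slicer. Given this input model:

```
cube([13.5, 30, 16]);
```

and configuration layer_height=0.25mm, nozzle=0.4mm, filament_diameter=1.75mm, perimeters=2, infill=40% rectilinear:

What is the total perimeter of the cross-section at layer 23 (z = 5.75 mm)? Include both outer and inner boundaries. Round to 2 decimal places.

87.00 mm

At z = 5.75 mm: the cube is present — its section is the full 13.5×30 rectangle (perimeter 87.00 mm). Overall, the cross-section is a single solid region. Total boundary length (outer) = 87.00 mm.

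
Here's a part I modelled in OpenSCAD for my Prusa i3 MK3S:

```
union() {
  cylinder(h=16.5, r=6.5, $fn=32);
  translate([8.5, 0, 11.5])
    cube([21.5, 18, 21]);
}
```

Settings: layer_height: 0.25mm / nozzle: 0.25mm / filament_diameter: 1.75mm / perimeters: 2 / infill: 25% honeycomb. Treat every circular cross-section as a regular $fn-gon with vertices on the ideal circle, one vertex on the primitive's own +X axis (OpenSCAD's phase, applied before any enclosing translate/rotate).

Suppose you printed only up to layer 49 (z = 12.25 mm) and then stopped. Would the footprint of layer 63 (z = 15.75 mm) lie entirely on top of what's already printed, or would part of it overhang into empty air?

Compare the two slices. At z = 12.25: the cylinder: section is a regular 32-gon, circumradius r=6.5 (area = (32/2)·6.500²·sin(360°/32) = 131.88 mm²); the cube at (8.5, 0) (footprint 21.5×18) is included at this height (area 387.00 mm²); Combining (union): the 2 present regions are separate (no shared area or edge), so areas and boundary lengths simply add and each stays a separate island — area = 518.88 mm². At z = 15.75: the cylinder: section is a regular 32-gon, circumradius r=6.5 (area = (32/2)·6.500²·sin(360°/32) = 131.88 mm²); the cube at (8.5, 0) is present — its section is the full 21.5×18 rectangle (area 387.00 mm²); Merging all regions: the 2 present regions are separate (no shared area or edge), so areas and boundary lengths simply add and each stays a separate island — area = 518.88 mm². Checking containment: the cross-section at z = 15.75 is a subset of the cross-section at z = 12.25.

entirely on top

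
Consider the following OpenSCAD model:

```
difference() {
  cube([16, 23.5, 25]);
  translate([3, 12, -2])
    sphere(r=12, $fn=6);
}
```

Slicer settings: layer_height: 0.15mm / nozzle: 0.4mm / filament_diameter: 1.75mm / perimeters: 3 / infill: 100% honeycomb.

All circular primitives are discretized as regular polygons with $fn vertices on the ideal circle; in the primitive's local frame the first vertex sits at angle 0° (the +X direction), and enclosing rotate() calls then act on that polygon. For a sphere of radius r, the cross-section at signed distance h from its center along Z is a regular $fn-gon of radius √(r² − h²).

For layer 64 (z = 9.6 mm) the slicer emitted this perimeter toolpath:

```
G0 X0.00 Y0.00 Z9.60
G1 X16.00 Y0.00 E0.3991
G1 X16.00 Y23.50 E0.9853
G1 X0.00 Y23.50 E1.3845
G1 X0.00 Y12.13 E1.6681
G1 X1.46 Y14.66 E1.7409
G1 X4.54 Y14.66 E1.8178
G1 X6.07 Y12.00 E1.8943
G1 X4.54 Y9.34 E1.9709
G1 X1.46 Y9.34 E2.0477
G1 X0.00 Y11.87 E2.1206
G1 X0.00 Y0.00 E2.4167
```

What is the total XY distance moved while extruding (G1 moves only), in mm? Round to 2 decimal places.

96.88 mm

Sum the Euclidean lengths of each G1 segment: total = 96.88 mm.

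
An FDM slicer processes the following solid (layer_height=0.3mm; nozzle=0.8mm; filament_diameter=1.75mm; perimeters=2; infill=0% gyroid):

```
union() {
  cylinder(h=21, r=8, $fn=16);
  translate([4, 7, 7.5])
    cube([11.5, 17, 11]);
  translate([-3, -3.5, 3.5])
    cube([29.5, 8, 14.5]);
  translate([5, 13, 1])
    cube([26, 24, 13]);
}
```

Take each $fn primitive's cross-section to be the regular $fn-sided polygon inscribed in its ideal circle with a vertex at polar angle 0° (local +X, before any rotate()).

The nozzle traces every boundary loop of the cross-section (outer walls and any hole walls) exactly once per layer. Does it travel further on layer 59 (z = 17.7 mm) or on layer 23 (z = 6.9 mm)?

Layer 59 (z = 17.7): the cylinder: section is a regular 16-gon, circumradius r=8 (perimeter = 2·16·8.000·sin(180°/16) = 49.94 mm); the cube at (4, 7) (footprint 11.5×17) is included at this height (perimeter 57.00 mm); the cube at (-3, -3.5) is present — its section is the full 29.5×8 rectangle (perimeter 75.00 mm); the cube at (5, 13) is absent (z outside [1, 14]); Merging all regions: the regions partially overlap (shared area 84.24 mm²), so the edge portions inside another operand are dropped and the merged outline is re-measured after clipping — boundary = 145.91 mm. So its perimeter = 145.91 mm. Layer 23 (z = 6.9): the r=8 cylinder contributes a regular 16-gon of circumradius 8 (perimeter = 2·16·8.000·sin(180°/16) = 49.94 mm); the cube at (4, 7) does not reach this height (z outside [7.5, 18.5]); the cube at (-3, -3.5) is present — its section is the full 29.5×8 rectangle (perimeter 75.00 mm); the cube at (5, 13) (footprint 26×24) is included at this height (perimeter 100.00 mm); Merging all regions: the regions partially overlap (shared area 84.24 mm²), so the edge portions inside another operand are dropped and the merged outline is re-measured after clipping — boundary = 188.91 mm. So its perimeter = 188.91 mm. Layer 23 is larger (188.91 vs 145.91 mm).

layer 23 (z = 6.9 mm)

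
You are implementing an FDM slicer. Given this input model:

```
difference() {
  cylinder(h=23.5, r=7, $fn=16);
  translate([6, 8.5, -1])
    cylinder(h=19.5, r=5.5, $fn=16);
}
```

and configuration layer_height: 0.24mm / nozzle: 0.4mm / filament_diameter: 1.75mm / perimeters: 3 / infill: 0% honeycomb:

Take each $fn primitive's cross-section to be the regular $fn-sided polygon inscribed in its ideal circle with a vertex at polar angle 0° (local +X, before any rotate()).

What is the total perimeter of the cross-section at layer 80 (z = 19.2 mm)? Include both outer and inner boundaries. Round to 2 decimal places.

At z = 19.2 mm: the r=7 cylinder gives a regular 16-gon of circumradius 7 (constant along its height) (perimeter = 2·16·7.000·sin(180°/16) = 43.70 mm); the cylinder at (6, 8.5) does not reach this height (z outside [-1, 18.5]); Subtracting the remaining from the first: none of the subtracted shapes is present at this height, so the r=7 cylinder is unchanged — boundary = 43.70 mm. Overall, the cross-section is a single solid region. Total boundary length (outer) = 43.70 mm.

43.70 mm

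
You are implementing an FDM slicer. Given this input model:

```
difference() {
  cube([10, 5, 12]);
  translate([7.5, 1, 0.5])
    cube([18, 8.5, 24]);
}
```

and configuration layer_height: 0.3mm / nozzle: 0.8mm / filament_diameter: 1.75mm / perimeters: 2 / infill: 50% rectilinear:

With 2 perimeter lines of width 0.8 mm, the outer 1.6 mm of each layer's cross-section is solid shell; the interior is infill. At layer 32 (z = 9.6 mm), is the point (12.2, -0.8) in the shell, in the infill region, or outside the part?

outside

At z = 9.6 mm: the cube (footprint 10×5) is included at this height; the cube at (7.5, 1) (footprint 18×8.5) is included at this height; Taking the first minus the rest: starting from the 10×5 cube, the 18×8.5 cube at (7.5, 1) partially overlaps it — only the 10.00 mm² overlap (of its 153.00 mm²) is removed, clipping the outline — 1 connected region. Overall, the cross-section is a single solid region. The nearest boundary edge runs (10.00, 0.00)→(0.00, 0.00); distance from the point to it = 2.34 mm. The point is not inside any of the regions above, so it lies outside the cross-section (2.34 mm from the nearest boundary).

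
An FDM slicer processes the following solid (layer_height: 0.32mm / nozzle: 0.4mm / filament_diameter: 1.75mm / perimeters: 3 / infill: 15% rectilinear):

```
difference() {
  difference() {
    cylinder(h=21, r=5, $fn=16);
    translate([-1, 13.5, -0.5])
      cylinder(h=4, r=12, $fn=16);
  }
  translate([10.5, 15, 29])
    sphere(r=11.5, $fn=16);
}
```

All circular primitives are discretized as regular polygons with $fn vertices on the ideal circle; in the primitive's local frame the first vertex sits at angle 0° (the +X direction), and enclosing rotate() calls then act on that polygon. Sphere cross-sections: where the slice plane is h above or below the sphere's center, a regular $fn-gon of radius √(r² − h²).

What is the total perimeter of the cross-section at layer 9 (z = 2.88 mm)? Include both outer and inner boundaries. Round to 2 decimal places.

29.59 mm

At z = 2.88 mm: the cylinder: section is a regular 16-gon, circumradius r=5 (perimeter = 2·16·5.000·sin(180°/16) = 31.21 mm); the r=12 cylinder at (-1, 13.5) contributes a regular 16-gon of circumradius 12 (perimeter = 2·16·12.000·sin(180°/16) = 74.91 mm); Taking the first minus the rest: starting from the r=5 cylinder, the r=12 cylinder at (-1, 13.5) partially overlaps it — only the 19.34 mm² overlap (of its 440.85 mm²) is removed, clipping the outline — boundary = 29.59 mm; the sphere at (10.5, 15) does not reach this height (|z−center|=26.120 > r=11.5); Taking the first minus the rest: none of the subtracted shapes is present at this height, so that combined region is unchanged — boundary = 29.59 mm. Overall, the cross-section is a single solid region. Total boundary length (outer) = 29.59 mm.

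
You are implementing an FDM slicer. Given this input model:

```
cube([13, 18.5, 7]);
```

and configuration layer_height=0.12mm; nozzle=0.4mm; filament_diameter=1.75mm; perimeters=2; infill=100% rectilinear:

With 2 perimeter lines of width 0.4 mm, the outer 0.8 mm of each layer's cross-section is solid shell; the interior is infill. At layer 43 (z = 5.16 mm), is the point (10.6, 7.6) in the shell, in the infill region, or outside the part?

infill

At z = 5.16 mm: the cube is present — its section is the full 13×18.5 rectangle. Overall, the cross-section is a single solid region. The nearest boundary edge runs (13.00, 0.00)→(13.00, 18.50); distance from the point to it = 2.40 mm. The point is inside the cross-section and 2.40 mm from the nearest boundary — more than the 0.8 mm shell width (2 × 0.4), so it's in the infill interior.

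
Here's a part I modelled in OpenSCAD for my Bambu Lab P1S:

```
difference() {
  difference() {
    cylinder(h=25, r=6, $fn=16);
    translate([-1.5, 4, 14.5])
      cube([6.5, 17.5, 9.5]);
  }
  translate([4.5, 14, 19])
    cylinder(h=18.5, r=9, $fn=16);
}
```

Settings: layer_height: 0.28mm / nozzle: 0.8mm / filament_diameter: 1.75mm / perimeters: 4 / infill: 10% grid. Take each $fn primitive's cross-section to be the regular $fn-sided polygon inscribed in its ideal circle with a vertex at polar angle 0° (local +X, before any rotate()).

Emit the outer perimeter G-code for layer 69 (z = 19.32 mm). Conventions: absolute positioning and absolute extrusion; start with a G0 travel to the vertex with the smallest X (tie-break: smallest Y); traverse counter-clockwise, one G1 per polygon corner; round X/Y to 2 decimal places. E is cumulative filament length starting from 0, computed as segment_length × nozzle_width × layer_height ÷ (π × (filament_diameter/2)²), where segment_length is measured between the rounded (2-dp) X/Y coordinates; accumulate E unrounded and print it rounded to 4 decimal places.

At z = 19.32 mm: the cylinder: section is a regular 16-gon, circumradius r=6; the 6.5×17.5 cube at (-1.5, 4) contributes its full rectangle; Subtracting the remaining from the first: starting from the r=6 cylinder, the 6.5×17.5 cube at (-1.5, 4) partially overlaps it — only the 8.60 mm² overlap (of its 113.75 mm²) is removed, clipping the outline — 1 connected region; the r=9 cylinder at (4.5, 14) contributes a regular 16-gon of circumradius 9; Subtracting the remaining from the first: starting from that combined region, the r=9 cylinder at (4.5, 14) misses the remaining region (no effect) — 1 connected region. The outline is a single polygon with 16 vertices. Extrusion per mm of travel: 0.8 × 0.28 / (π × 0.875²) = 0.093128. Accumulating E over each segment gives final E = 3.5899.

G0 X-6.00 Y0.00 Z19.32
G1 X-5.54 Y-2.30 E0.2184
G1 X-4.24 Y-4.24 E0.4359
G1 X-2.30 Y-5.54 E0.6534
G1 X0.00 Y-6.00 E0.8718
G1 X2.30 Y-5.54 E1.0903
G1 X4.24 Y-4.24 E1.3078
G1 X5.54 Y-2.30 E1.5252
G1 X6.00 Y0.00 E1.7437
G1 X5.54 Y2.30 E1.9621
G1 X4.40 Y4.00 E2.1527
G1 X-1.50 Y4.00 E2.7022
G1 X-1.50 Y5.70 E2.8605
G1 X-2.30 Y5.54 E2.9365
G1 X-4.24 Y4.24 E3.1540
G1 X-5.54 Y2.30 E3.3715
G1 X-6.00 Y0.00 E3.5899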